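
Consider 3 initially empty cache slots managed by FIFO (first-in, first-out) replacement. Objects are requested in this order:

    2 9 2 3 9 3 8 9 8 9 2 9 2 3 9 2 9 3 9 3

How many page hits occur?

13

2 → miss, frames {2}
9 → miss, frames {2,9}
2 → hit
3 → miss, frames {2,9,3}
9 → hit
3 → hit
8 → miss, evict 2, frames {9,3,8}
9 → hit
8 → hit
9 → hit
2 → miss, evict 9, frames {3,8,2}
9 → miss, evict 3, frames {8,2,9}
2 → hit
3 → miss, evict 8, frames {2,9,3}
9 → hit
2 → hit
9 → hit
3 → hit
9 → hit
3 → hit
Hits: 13.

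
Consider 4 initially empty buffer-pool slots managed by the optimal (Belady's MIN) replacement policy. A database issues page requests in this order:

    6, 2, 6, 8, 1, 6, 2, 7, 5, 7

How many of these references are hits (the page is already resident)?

4

6 -> fault, frames [6]
2 -> fault, frames [6, 2]
6 -> hit
8 -> fault, frames [6, 2, 8]
1 -> fault, frames [6, 2, 8, 1]
6 -> hit
2 -> hit
7 -> fault, evict 1, frames [6, 2, 8, 7]
5 -> fault, evict 8, frames [6, 2, 7, 5]
7 -> hit
Hits: 4.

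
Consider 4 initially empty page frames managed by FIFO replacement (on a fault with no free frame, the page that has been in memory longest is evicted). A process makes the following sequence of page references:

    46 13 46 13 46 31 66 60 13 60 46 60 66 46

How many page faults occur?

6

46: miss, frames (46)
13: miss, frames (46 13)
46: hit
13: hit
46: hit
31: miss, frames (46 13 31)
66: miss, frames (46 13 31 66)
60: miss, evict 46, frames (13 31 66 60)
13: hit
60: hit
46: miss, evict 13, frames (31 66 60 46)
60: hit
66: hit
46: hit
Page faults: 6.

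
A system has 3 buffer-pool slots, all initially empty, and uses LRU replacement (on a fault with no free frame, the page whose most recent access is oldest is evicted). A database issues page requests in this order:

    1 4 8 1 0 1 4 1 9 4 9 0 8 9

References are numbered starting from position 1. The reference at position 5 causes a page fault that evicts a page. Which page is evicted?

4

pos 1: 1 → fault, frames (1)
pos 2: 4 → fault, frames (1 4)
pos 3: 8 → fault, frames (1 4 8)
pos 4: 1 → hit
pos 5: 0 → fault, evict 4, frames (8 1 0)
At position 5, page 4 is evicted.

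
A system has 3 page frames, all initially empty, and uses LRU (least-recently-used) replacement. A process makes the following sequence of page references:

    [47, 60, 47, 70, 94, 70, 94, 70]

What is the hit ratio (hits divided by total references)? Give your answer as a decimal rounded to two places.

0.50

47 -> fault, frames {47}
60 -> fault, frames {47,60}
47 -> hit
70 -> fault, frames {60,47,70}
94 -> fault, evict 60, frames {47,70,94}
70 -> hit
94 -> hit
70 -> hit
Hits: 4 of 8 references → 4/8 = 0.5000.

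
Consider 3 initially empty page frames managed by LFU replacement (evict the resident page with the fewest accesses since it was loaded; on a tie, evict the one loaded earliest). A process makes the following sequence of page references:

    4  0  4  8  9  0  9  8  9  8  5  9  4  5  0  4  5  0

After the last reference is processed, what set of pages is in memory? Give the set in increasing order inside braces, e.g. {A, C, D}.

4: fault, frames (4)
0: fault, frames (4 0)
4: hit
8: fault, frames (4 0 8)
9: fault, evict 0, frames (4 8 9)
0: fault, evict 8, frames (4 9 0)
9: hit
8: fault, evict 0, frames (4 9 8)
9: hit
8: hit
5: fault, evict 4, frames (9 8 5)
9: hit
4: fault, evict 5, frames (9 8 4)
5: fault, evict 4, frames (9 8 5)
0: fault, evict 5, frames (9 8 0)
4: fault, evict 0, frames (9 8 4)
5: fault, evict 4, frames (9 8 5)
0: fault, evict 5, frames (9 8 0)

{0, 8, 9}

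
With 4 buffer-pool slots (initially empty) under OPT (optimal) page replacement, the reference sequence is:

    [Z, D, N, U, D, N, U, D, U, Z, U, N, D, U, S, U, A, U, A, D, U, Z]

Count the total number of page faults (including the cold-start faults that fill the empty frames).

Z -> fault, frames [Z]
D -> fault, frames [Z, D]
N -> fault, frames [Z, D, N]
U -> fault, frames [Z, D, N, U]
D -> hit
N -> hit
U -> hit
D -> hit
U -> hit
Z -> hit
U -> hit
N -> hit
D -> hit
U -> hit
S -> fault, evict N, frames [Z, D, U, S]
U -> hit
A -> fault, evict S, frames [Z, D, U, A]
U -> hit
A -> hit
D -> hit
U -> hit
Z -> hit
Page faults: 6.

6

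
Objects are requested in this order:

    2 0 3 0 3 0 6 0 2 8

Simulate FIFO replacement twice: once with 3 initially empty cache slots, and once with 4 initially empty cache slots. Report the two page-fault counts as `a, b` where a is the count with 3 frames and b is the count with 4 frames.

6, 5

3 frames: F F F . . . F . F F → 6 faults.
4 frames: F F F . . . F . . F → 5 faults.
5 < 6: adding a frame reduced faults, as is typical.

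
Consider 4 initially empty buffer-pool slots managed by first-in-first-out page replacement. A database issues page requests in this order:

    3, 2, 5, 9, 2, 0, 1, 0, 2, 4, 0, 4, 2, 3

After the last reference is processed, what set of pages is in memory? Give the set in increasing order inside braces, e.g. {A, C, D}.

{1, 2, 3, 4}

3: miss, frames (3)
2: miss, frames (3 2)
5: miss, frames (3 2 5)
9: miss, frames (3 2 5 9)
2: hit
0: miss, evict 3, frames (2 5 9 0)
1: miss, evict 2, frames (5 9 0 1)
0: hit
2: miss, evict 5, frames (9 0 1 2)
4: miss, evict 9, frames (0 1 2 4)
0: hit
4: hit
2: hit
3: miss, evict 0, frames (1 2 4 3)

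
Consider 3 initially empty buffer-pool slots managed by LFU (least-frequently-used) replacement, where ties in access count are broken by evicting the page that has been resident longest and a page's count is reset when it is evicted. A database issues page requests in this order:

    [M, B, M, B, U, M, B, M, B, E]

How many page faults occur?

4

M -> fault, frames (M)
B -> fault, frames (M B)
M -> hit
B -> hit
U -> fault, frames (M B U)
M -> hit
B -> hit
M -> hit
B -> hit
E -> fault, evict U, frames (M B E)
Page faults: 4.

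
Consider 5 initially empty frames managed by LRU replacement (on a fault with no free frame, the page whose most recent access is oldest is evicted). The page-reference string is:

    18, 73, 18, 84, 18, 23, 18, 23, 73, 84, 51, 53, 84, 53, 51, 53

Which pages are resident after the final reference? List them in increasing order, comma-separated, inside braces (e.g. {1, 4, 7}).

18: miss, frames {18}
73: miss, frames {18,73}
18: hit
84: miss, frames {73,18,84}
18: hit
23: miss, frames {73,84,18,23}
18: hit
23: hit
73: hit
84: hit
51: miss, frames {18,23,73,84,51}
53: miss, evict 18, frames {23,73,84,51,53}
84: hit
53: hit
51: hit
53: hit

{23, 51, 53, 73, 84}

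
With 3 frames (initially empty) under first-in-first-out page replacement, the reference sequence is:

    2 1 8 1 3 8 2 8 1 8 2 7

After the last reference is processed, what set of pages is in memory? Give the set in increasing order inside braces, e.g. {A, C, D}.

{1, 7, 8}

2 → miss, frames [2]
1 → miss, frames [2, 1]
8 → miss, frames [2, 1, 8]
1 → hit
3 → miss, evict 2, frames [1, 8, 3]
8 → hit
2 → miss, evict 1, frames [8, 3, 2]
8 → hit
1 → miss, evict 8, frames [3, 2, 1]
8 → miss, evict 3, frames [2, 1, 8]
2 → hit
7 → miss, evict 2, frames [1, 8, 7]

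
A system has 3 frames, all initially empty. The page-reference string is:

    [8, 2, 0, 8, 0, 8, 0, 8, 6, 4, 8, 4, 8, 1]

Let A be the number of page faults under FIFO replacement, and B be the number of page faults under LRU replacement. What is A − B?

Under FIFO: F F F . . . . . F F F . . F → 7 faults.
Under LRU: F F F . . . . . F F . . . F → 6 faults.
A − B = 7 − 6 = 1.

1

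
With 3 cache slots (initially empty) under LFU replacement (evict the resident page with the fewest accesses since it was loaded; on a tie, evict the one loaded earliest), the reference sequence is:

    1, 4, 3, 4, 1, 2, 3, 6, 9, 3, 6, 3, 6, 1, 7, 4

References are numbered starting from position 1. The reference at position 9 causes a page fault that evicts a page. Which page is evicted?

pos 1: 1: fault, frames [1]
pos 2: 4: fault, frames [1, 4]
pos 3: 3: fault, frames [1, 4, 3]
pos 4: 4: hit
pos 5: 1: hit
pos 6: 2: fault, evict 3, frames [1, 4, 2]
pos 7: 3: fault, evict 2, frames [1, 4, 3]
pos 8: 6: fault, evict 3, frames [1, 4, 6]
pos 9: 9: fault, evict 6, frames [1, 4, 9]
At position 9, page 6 is evicted.

6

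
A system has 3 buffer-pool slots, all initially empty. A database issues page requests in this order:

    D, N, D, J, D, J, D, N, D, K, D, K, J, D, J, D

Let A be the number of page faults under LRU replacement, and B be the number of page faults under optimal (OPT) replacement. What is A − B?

1

Under LRU: F F . F . . . . . F . . F . . . → 5 faults.
Under OPT: F F . F . . . . . F . . . . . . → 4 faults.
A − B = 5 − 4 = 1.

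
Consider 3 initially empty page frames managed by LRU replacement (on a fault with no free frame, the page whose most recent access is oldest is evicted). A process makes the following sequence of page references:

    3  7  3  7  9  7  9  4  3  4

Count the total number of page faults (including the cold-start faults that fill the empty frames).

3 -> miss, frames [3]
7 -> miss, frames [3, 7]
3 -> hit
7 -> hit
9 -> miss, frames [3, 7, 9]
7 -> hit
9 -> hit
4 -> miss, evict 3, frames [7, 9, 4]
3 -> miss, evict 7, frames [9, 4, 3]
4 -> hit
Page faults: 5.

5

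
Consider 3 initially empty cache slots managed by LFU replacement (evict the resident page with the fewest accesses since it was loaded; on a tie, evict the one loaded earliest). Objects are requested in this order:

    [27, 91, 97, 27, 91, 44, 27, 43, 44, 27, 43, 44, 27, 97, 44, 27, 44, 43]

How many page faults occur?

27 → miss, frames {27}
91 → miss, frames {27,91}
97 → miss, frames {27,91,97}
27 → hit
91 → hit
44 → miss, evict 97, frames {27,91,44}
27 → hit
43 → miss, evict 44, frames {27,91,43}
44 → miss, evict 43, frames {27,91,44}
27 → hit
43 → miss, evict 44, frames {27,91,43}
44 → miss, evict 43, frames {27,91,44}
27 → hit
97 → miss, evict 44, frames {27,91,97}
44 → miss, evict 97, frames {27,91,44}
27 → hit
44 → hit
43 → miss, evict 91, frames {27,44,43}
Page faults: 11.

11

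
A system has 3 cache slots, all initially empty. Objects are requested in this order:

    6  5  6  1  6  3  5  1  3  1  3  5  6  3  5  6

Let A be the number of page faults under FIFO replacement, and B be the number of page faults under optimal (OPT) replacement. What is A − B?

Under FIFO: F F . F . F . . . . . . F . F . → 6 faults.
Under OPT: F F . F . F . . . . . . F . . . → 5 faults.
A − B = 6 − 5 = 1.

1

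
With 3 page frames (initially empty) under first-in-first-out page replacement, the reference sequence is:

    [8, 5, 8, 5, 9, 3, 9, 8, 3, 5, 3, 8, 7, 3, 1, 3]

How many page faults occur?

8 → fault, frames {8}
5 → fault, frames {8,5}
8 → hit
5 → hit
9 → fault, frames {8,5,9}
3 → fault, evict 8, frames {5,9,3}
9 → hit
8 → fault, evict 5, frames {9,3,8}
3 → hit
5 → fault, evict 9, frames {3,8,5}
3 → hit
8 → hit
7 → fault, evict 3, frames {8,5,7}
3 → fault, evict 8, frames {5,7,3}
1 → fault, evict 5, frames {7,3,1}
3 → hit
Page faults: 9.

9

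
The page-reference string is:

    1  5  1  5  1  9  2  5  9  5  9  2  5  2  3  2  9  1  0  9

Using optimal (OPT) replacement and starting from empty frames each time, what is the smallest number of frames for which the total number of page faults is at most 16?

f=1: 20 faults
f=2: 10 faults
f=3: 7 faults
f=4: 6 faults
f=5: 6 faults
f=6: 6 faults
Smallest f with faults ≤ 16 is 2.

2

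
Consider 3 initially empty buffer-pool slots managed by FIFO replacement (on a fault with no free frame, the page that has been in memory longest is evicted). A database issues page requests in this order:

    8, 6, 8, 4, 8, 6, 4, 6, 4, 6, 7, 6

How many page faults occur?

8 → miss, frames [8]
6 → miss, frames [8, 6]
8 → hit
4 → miss, frames [8, 6, 4]
8 → hit
6 → hit
4 → hit
6 → hit
4 → hit
6 → hit
7 → miss, evict 8, frames [6, 4, 7]
6 → hit
Page faults: 4.

4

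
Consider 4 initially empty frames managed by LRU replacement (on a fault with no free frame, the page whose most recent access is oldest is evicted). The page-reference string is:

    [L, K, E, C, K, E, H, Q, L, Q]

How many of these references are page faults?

7

L -> miss, frames (L)
K -> miss, frames (L K)
E -> miss, frames (L K E)
C -> miss, frames (L K E C)
K -> hit
E -> hit
H -> miss, evict L, frames (C K E H)
Q -> miss, evict C, frames (K E H Q)
L -> miss, evict K, frames (E H Q L)
Q -> hit
Page faults: 7.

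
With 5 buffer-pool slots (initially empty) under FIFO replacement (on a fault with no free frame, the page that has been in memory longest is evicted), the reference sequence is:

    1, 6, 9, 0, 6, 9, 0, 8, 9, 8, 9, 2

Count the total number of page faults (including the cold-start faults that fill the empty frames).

6

1 → miss, frames (1)
6 → miss, frames (1 6)
9 → miss, frames (1 6 9)
0 → miss, frames (1 6 9 0)
6 → hit
9 → hit
0 → hit
8 → miss, frames (1 6 9 0 8)
9 → hit
8 → hit
9 → hit
2 → miss, evict 1, frames (6 9 0 8 2)
Page faults: 6.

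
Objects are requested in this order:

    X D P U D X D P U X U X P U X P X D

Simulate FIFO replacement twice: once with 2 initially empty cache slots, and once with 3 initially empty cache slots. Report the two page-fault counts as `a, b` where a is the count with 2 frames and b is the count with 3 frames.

2 frames: F F F F F F . F F F . . F F F F . F → 14 faults.
3 frames: F F F F . F F F F F . . . . . . . F → 10 faults.
10 < 14: adding a frame reduced faults, as is typical.

14, 10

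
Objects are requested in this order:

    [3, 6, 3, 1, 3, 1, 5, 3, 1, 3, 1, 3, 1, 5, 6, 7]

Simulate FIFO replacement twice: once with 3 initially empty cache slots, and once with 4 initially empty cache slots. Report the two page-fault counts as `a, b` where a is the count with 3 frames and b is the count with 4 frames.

7, 5

3 frames: F F . F . . F F . . . . . . F F → 7 faults.
4 frames: F F . F . . F . . . . . . . . F → 5 faults.
5 < 7: adding a frame reduced faults, as is typical.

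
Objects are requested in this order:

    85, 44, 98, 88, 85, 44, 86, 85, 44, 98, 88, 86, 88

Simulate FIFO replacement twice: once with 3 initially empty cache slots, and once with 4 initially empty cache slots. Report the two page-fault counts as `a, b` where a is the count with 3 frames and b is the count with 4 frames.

3 frames: F F F F F F F . . F F . . → 9 faults.
4 frames: F F F F . . F F F F F F . → 10 faults.
10 > 9: adding a frame increased faults — Belady's anomaly.

9, 10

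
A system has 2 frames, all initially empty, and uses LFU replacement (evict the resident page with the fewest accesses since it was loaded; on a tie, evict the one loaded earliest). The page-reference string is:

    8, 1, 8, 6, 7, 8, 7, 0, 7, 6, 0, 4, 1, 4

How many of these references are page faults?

11

8 -> fault, frames [8]
1 -> fault, frames [8, 1]
8 -> hit
6 -> fault, evict 1, frames [8, 6]
7 -> fault, evict 6, frames [8, 7]
8 -> hit
7 -> hit
0 -> fault, evict 7, frames [8, 0]
7 -> fault, evict 0, frames [8, 7]
6 -> fault, evict 7, frames [8, 6]
0 -> fault, evict 6, frames [8, 0]
4 -> fault, evict 0, frames [8, 4]
1 -> fault, evict 4, frames [8, 1]
4 -> fault, evict 1, frames [8, 4]
Page faults: 11.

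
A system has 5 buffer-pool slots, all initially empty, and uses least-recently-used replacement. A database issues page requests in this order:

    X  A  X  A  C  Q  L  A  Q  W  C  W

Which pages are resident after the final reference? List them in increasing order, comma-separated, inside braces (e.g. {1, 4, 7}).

{A, C, L, Q, W}

X: fault, frames (X)
A: fault, frames (X A)
X: hit
A: hit
C: fault, frames (X A C)
Q: fault, frames (X A C Q)
L: fault, frames (X A C Q L)
A: hit
Q: hit
W: fault, evict X, frames (C L A Q W)
C: hit
W: hit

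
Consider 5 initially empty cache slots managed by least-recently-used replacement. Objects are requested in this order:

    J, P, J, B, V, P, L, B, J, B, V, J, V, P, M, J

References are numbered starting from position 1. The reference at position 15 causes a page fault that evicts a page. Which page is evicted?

L

pos 1: J: miss, frames {J}
pos 2: P: miss, frames {J,P}
pos 3: J: hit
pos 4: B: miss, frames {P,J,B}
pos 5: V: miss, frames {P,J,B,V}
pos 6: P: hit
pos 7: L: miss, frames {J,B,V,P,L}
pos 8: B: hit
pos 9: J: hit
pos 10: B: hit
pos 11: V: hit
pos 12: J: hit
pos 13: V: hit
pos 14: P: hit
pos 15: M: miss, evict L, frames {B,J,V,P,M}
At position 15, page L is evicted.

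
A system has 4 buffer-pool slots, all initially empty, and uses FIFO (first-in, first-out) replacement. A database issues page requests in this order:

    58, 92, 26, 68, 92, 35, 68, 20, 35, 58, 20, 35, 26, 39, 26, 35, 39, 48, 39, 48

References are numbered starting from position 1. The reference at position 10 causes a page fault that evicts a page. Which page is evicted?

pos 1: 58 -> fault, frames [58]
pos 2: 92 -> fault, frames [58, 92]
pos 3: 26 -> fault, frames [58, 92, 26]
pos 4: 68 -> fault, frames [58, 92, 26, 68]
pos 5: 92 -> hit
pos 6: 35 -> fault, evict 58, frames [92, 26, 68, 35]
pos 7: 68 -> hit
pos 8: 20 -> fault, evict 92, frames [26, 68, 35, 20]
pos 9: 35 -> hit
pos 10: 58 -> fault, evict 26, frames [68, 35, 20, 58]
At position 10, page 26 is evicted.

26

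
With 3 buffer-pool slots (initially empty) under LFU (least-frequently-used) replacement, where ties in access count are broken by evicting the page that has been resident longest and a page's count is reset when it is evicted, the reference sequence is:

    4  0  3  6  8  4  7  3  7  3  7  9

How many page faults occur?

9

4 → fault, frames {4}
0 → fault, frames {4,0}
3 → fault, frames {4,0,3}
6 → fault, evict 4, frames {0,3,6}
8 → fault, evict 0, frames {3,6,8}
4 → fault, evict 3, frames {6,8,4}
7 → fault, evict 6, frames {8,4,7}
3 → fault, evict 8, frames {4,7,3}
7 → hit
3 → hit
7 → hit
9 → fault, evict 4, frames {7,3,9}
Page faults: 9.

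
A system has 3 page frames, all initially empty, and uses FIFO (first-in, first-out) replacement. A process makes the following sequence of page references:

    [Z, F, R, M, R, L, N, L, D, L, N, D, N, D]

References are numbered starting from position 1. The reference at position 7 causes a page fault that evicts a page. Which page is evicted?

R

pos 1: Z → fault, frames {Z}
pos 2: F → fault, frames {Z,F}
pos 3: R → fault, frames {Z,F,R}
pos 4: M → fault, evict Z, frames {F,R,M}
pos 5: R → hit
pos 6: L → fault, evict F, frames {R,M,L}
pos 7: N → fault, evict R, frames {M,L,N}
At position 7, page R is evicted.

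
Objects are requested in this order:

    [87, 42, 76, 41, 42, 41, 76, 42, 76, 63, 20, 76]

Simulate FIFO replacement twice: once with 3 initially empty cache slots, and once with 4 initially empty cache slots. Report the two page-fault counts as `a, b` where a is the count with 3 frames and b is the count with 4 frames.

3 frames: F F F F . . . . . F F F → 7 faults.
4 frames: F F F F . . . . . F F . → 6 faults.
6 < 7: adding a frame reduced faults, as is typical.

7, 6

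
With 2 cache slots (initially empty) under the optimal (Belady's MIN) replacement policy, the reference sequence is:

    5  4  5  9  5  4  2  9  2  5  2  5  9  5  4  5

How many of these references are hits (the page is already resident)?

8

5 -> miss, frames {5}
4 -> miss, frames {5,4}
5 -> hit
9 -> miss, evict 4, frames {5,9}
5 -> hit
4 -> miss, evict 5, frames {9,4}
2 -> miss, evict 4, frames {9,2}
9 -> hit
2 -> hit
5 -> miss, evict 9, frames {2,5}
2 -> hit
5 -> hit
9 -> miss, evict 2, frames {5,9}
5 -> hit
4 -> miss, evict 9, frames {5,4}
5 -> hit
Hits: 8.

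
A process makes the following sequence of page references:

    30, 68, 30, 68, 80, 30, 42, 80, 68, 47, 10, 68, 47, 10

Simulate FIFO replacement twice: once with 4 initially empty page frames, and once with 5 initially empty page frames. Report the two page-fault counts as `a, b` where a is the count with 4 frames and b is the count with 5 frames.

7, 6

4 frames: F F . . F . F . . F F F . . → 7 faults.
5 frames: F F . . F . F . . F F . . . → 6 faults.
6 < 7: adding a frame reduced faults, as is typical.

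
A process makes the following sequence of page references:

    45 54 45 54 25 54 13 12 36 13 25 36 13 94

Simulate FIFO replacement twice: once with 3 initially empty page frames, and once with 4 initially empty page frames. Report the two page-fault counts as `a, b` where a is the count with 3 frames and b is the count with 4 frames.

3 frames: F F . . F . F F F . F . F F → 9 faults.
4 frames: F F . . F . F F F . . . . F → 7 faults.
7 < 9: adding a frame reduced faults, as is typical.

9, 7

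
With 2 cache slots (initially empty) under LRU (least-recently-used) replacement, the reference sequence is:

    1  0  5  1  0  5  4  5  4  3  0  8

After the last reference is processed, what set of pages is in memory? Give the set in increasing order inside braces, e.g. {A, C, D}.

{0, 8}

1 -> fault, frames (1)
0 -> fault, frames (1 0)
5 -> fault, evict 1, frames (0 5)
1 -> fault, evict 0, frames (5 1)
0 -> fault, evict 5, frames (1 0)
5 -> fault, evict 1, frames (0 5)
4 -> fault, evict 0, frames (5 4)
5 -> hit
4 -> hit
3 -> fault, evict 5, frames (4 3)
0 -> fault, evict 4, frames (3 0)
8 -> fault, evict 3, frames (0 8)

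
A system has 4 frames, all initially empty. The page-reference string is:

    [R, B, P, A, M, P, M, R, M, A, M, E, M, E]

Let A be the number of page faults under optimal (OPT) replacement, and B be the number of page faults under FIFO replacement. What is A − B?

Under OPT: F F F F F . . . . . . F . . → 6 faults.
Under FIFO: F F F F F . . F . . . F . . → 7 faults.
A − B = 6 − 7 = -1.

-1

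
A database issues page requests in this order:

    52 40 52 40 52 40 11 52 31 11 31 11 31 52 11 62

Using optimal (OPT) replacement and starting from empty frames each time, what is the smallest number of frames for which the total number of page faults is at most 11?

2

f=1: 16 faults
f=2: 6 faults
f=3: 5 faults
f=4: 5 faults
f=5: 5 faults
Smallest f with faults ≤ 11 is 2.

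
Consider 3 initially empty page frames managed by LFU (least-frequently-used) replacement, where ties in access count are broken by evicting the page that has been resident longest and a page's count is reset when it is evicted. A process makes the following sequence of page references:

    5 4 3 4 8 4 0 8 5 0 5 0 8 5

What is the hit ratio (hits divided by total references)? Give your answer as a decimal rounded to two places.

0.29

5 -> fault, frames [5]
4 -> fault, frames [5, 4]
3 -> fault, frames [5, 4, 3]
4 -> hit
8 -> fault, evict 5, frames [4, 3, 8]
4 -> hit
0 -> fault, evict 3, frames [4, 8, 0]
8 -> hit
5 -> fault, evict 0, frames [4, 8, 5]
0 -> fault, evict 5, frames [4, 8, 0]
5 -> fault, evict 0, frames [4, 8, 5]
0 -> fault, evict 5, frames [4, 8, 0]
8 -> hit
5 -> fault, evict 0, frames [4, 8, 5]
Hits: 4 of 14 references → 4/14 = 0.2857.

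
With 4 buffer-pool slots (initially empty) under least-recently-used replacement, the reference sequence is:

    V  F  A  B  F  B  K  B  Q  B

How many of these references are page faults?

6

V -> miss, frames [V]
F -> miss, frames [V, F]
A -> miss, frames [V, F, A]
B -> miss, frames [V, F, A, B]
F -> hit
B -> hit
K -> miss, evict V, frames [A, F, B, K]
B -> hit
Q -> miss, evict A, frames [F, K, B, Q]
B -> hit
Page faults: 6.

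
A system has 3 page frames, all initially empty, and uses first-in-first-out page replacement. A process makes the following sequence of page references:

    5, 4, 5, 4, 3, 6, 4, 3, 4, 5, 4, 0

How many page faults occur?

7

5 -> miss, frames (5)
4 -> miss, frames (5 4)
5 -> hit
4 -> hit
3 -> miss, frames (5 4 3)
6 -> miss, evict 5, frames (4 3 6)
4 -> hit
3 -> hit
4 -> hit
5 -> miss, evict 4, frames (3 6 5)
4 -> miss, evict 3, frames (6 5 4)
0 -> miss, evict 6, frames (5 4 0)
Page faults: 7.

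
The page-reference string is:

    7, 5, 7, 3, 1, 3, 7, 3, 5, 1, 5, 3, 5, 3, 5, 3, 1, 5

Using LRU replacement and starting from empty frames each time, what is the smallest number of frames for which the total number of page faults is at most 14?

f=1: 18 faults
f=2: 10 faults
f=3: 6 faults
f=4: 4 faults
Smallest f with faults ≤ 14 is 2.

2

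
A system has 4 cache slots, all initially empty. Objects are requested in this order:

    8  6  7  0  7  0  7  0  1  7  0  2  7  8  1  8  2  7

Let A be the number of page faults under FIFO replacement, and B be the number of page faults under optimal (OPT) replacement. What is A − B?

2

Under FIFO: F F F F . . . . F . . F . F . . . F → 8 faults.
Under OPT: F F F F . . . . F . . F . . . . . . → 6 faults.
A − B = 8 − 6 = 2.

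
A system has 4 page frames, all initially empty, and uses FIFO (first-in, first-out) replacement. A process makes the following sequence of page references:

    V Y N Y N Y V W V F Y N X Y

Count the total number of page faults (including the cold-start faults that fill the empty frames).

V: fault, frames (V)
Y: fault, frames (V Y)
N: fault, frames (V Y N)
Y: hit
N: hit
Y: hit
V: hit
W: fault, frames (V Y N W)
V: hit
F: fault, evict V, frames (Y N W F)
Y: hit
N: hit
X: fault, evict Y, frames (N W F X)
Y: fault, evict N, frames (W F X Y)
Page faults: 7.

7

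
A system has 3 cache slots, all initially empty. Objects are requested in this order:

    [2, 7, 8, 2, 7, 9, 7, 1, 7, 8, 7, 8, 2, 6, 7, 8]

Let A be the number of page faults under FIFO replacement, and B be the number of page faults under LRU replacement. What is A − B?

1

Under FIFO: F F F . . F . F F F . . F F F F → 11 faults.
Under LRU: F F F . . F . F . F . . F F F F → 10 faults.
A − B = 11 − 10 = 1.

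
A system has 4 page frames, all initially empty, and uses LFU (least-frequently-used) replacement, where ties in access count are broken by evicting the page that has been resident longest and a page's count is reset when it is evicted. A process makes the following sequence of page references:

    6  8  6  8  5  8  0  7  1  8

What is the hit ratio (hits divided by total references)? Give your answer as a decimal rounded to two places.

0.40

6 → miss, frames {6}
8 → miss, frames {6,8}
6 → hit
8 → hit
5 → miss, frames {6,8,5}
8 → hit
0 → miss, frames {6,8,5,0}
7 → miss, evict 5, frames {6,8,0,7}
1 → miss, evict 0, frames {6,8,7,1}
8 → hit
Hits: 4 of 10 references → 4/10 = 0.4000.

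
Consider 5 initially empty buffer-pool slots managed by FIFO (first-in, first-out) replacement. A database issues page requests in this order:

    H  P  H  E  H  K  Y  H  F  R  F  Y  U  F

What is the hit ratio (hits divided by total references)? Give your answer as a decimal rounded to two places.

H: miss, frames {H}
P: miss, frames {H,P}
H: hit
E: miss, frames {H,P,E}
H: hit
K: miss, frames {H,P,E,K}
Y: miss, frames {H,P,E,K,Y}
H: hit
F: miss, evict H, frames {P,E,K,Y,F}
R: miss, evict P, frames {E,K,Y,F,R}
F: hit
Y: hit
U: miss, evict E, frames {K,Y,F,R,U}
F: hit
Hits: 6 of 14 references → 6/14 = 0.4286.

0.43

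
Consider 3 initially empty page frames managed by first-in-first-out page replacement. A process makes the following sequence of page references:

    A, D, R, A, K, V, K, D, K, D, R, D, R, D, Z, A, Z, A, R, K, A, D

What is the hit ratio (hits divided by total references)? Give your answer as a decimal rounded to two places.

0.50

A -> fault, frames (A)
D -> fault, frames (A D)
R -> fault, frames (A D R)
A -> hit
K -> fault, evict A, frames (D R K)
V -> fault, evict D, frames (R K V)
K -> hit
D -> fault, evict R, frames (K V D)
K -> hit
D -> hit
R -> fault, evict K, frames (V D R)
D -> hit
R -> hit
D -> hit
Z -> fault, evict V, frames (D R Z)
A -> fault, evict D, frames (R Z A)
Z -> hit
A -> hit
R -> hit
K -> fault, evict R, frames (Z A K)
A -> hit
D -> fault, evict Z, frames (A K D)
Hits: 11 of 22 references → 11/22 = 0.5000.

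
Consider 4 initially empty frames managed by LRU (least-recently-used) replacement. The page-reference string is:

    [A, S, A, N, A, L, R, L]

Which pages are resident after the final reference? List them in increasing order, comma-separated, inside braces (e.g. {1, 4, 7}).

A → miss, frames (A)
S → miss, frames (A S)
A → hit
N → miss, frames (S A N)
A → hit
L → miss, frames (S N A L)
R → miss, evict S, frames (N A L R)
L → hit

{A, L, N, R}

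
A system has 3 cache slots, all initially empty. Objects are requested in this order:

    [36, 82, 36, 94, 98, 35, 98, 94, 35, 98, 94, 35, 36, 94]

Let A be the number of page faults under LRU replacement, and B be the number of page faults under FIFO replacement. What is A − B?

-1

Under LRU: F F . F F F . . . . . . F . → 6 faults.
Under FIFO: F F . F F F . . . . . . F F → 7 faults.
A − B = 6 − 7 = -1.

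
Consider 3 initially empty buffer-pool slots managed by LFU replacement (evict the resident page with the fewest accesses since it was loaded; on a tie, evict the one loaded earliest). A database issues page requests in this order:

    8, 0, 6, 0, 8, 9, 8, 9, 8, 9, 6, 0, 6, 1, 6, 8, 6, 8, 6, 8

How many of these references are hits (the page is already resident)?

11

8 -> miss, frames {8}
0 -> miss, frames {8,0}
6 -> miss, frames {8,0,6}
0 -> hit
8 -> hit
9 -> miss, evict 6, frames {8,0,9}
8 -> hit
9 -> hit
8 -> hit
9 -> hit
6 -> miss, evict 0, frames {8,9,6}
0 -> miss, evict 6, frames {8,9,0}
6 -> miss, evict 0, frames {8,9,6}
1 -> miss, evict 6, frames {8,9,1}
6 -> miss, evict 1, frames {8,9,6}
8 -> hit
6 -> hit
8 -> hit
6 -> hit
8 -> hit
Hits: 11.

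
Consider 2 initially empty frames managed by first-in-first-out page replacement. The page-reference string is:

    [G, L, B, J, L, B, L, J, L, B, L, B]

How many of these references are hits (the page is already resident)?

G -> fault, frames {G}
L -> fault, frames {G,L}
B -> fault, evict G, frames {L,B}
J -> fault, evict L, frames {B,J}
L -> fault, evict B, frames {J,L}
B -> fault, evict J, frames {L,B}
L -> hit
J -> fault, evict L, frames {B,J}
L -> fault, evict B, frames {J,L}
B -> fault, evict J, frames {L,B}
L -> hit
B -> hit
Hits: 3.

3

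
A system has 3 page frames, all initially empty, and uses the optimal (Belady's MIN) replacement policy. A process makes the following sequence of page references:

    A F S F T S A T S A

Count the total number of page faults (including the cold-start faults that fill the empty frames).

A -> fault, frames (A)
F -> fault, frames (A F)
S -> fault, frames (A F S)
F -> hit
T -> fault, evict F, frames (A S T)
S -> hit
A -> hit
T -> hit
S -> hit
A -> hit
Page faults: 4.

4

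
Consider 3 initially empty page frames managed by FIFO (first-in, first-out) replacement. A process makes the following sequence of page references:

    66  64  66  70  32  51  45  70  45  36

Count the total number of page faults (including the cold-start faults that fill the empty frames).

8

66 -> fault, frames [66]
64 -> fault, frames [66, 64]
66 -> hit
70 -> fault, frames [66, 64, 70]
32 -> fault, evict 66, frames [64, 70, 32]
51 -> fault, evict 64, frames [70, 32, 51]
45 -> fault, evict 70, frames [32, 51, 45]
70 -> fault, evict 32, frames [51, 45, 70]
45 -> hit
36 -> fault, evict 51, frames [45, 70, 36]
Page faults: 8.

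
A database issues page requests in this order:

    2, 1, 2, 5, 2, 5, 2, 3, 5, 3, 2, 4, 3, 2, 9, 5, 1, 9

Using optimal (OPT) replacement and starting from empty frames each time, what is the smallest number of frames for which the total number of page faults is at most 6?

5

f=1: 18 faults
f=2: 10 faults
f=3: 8 faults
f=4: 7 faults
f=5: 6 faults
f=6: 6 faults
Smallest f with faults ≤ 6 is 5.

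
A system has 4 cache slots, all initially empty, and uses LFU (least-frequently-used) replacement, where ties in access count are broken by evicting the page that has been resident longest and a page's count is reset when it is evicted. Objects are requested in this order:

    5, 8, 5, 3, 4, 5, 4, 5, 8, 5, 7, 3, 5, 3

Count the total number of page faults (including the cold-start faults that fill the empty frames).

5: miss, frames (5)
8: miss, frames (5 8)
5: hit
3: miss, frames (5 8 3)
4: miss, frames (5 8 3 4)
5: hit
4: hit
5: hit
8: hit
5: hit
7: miss, evict 3, frames (5 8 4 7)
3: miss, evict 7, frames (5 8 4 3)
5: hit
3: hit
Page faults: 6.

6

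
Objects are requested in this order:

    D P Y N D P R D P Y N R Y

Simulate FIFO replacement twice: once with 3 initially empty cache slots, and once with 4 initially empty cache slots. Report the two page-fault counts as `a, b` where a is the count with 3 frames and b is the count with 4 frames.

3 frames: F F F F F F F . . F F . . → 9 faults.
4 frames: F F F F . . F F F F F F . → 10 faults.
10 > 9: adding a frame increased faults — Belady's anomaly.

9, 10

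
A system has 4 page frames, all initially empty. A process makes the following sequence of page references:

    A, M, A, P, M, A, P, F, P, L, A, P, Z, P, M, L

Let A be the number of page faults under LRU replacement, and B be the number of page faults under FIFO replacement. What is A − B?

-2

Under LRU: F F . F . . . F . F . . F . F F → 8 faults.
Under FIFO: F F . F . . . F . F F . F F F F → 10 faults.
A − B = 8 − 10 = -2.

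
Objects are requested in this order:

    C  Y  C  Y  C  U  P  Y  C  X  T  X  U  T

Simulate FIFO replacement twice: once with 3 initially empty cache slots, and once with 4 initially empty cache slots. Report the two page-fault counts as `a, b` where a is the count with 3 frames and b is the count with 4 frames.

3 frames: F F . . . F F . F F F . F . → 8 faults.
4 frames: F F . . . F F . . F F . . . → 6 faults.
6 < 8: adding a frame reduced faults, as is typical.

8, 6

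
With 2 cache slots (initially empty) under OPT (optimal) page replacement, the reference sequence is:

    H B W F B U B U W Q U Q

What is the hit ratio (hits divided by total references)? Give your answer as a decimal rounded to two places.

0.42

H -> fault, frames (H)
B -> fault, frames (H B)
W -> fault, evict H, frames (B W)
F -> fault, evict W, frames (B F)
B -> hit
U -> fault, evict F, frames (B U)
B -> hit
U -> hit
W -> fault, evict B, frames (U W)
Q -> fault, evict W, frames (U Q)
U -> hit
Q -> hit
Hits: 5 of 12 references → 5/12 = 0.4167.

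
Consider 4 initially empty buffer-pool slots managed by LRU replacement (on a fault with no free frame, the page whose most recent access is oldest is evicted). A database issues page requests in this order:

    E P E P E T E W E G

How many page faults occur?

5

E -> miss, frames (E)
P -> miss, frames (E P)
E -> hit
P -> hit
E -> hit
T -> miss, frames (P E T)
E -> hit
W -> miss, frames (P T E W)
E -> hit
G -> miss, evict P, frames (T W E G)
Page faults: 5.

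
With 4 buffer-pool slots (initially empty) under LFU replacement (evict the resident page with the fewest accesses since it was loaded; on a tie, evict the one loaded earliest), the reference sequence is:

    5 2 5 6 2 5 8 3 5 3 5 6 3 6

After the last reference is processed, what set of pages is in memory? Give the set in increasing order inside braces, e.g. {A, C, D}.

{2, 3, 5, 6}

5 -> fault, frames (5)
2 -> fault, frames (5 2)
5 -> hit
6 -> fault, frames (5 2 6)
2 -> hit
5 -> hit
8 -> fault, frames (5 2 6 8)
3 -> fault, evict 6, frames (5 2 8 3)
5 -> hit
3 -> hit
5 -> hit
6 -> fault, evict 8, frames (5 2 3 6)
3 -> hit
6 -> hit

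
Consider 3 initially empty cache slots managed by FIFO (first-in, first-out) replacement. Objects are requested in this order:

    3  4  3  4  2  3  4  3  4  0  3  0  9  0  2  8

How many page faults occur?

3: miss, frames (3)
4: miss, frames (3 4)
3: hit
4: hit
2: miss, frames (3 4 2)
3: hit
4: hit
3: hit
4: hit
0: miss, evict 3, frames (4 2 0)
3: miss, evict 4, frames (2 0 3)
0: hit
9: miss, evict 2, frames (0 3 9)
0: hit
2: miss, evict 0, frames (3 9 2)
8: miss, evict 3, frames (9 2 8)
Page faults: 8.

8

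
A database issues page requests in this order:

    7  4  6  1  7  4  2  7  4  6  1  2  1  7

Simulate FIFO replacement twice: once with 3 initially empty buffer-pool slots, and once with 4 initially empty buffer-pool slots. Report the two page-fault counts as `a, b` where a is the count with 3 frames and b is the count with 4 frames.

3 frames: F F F F F F F . . F F . . F → 10 faults.
4 frames: F F F F . . F F F F F F . F → 11 faults.
11 > 10: adding a frame increased faults — Belady's anomaly.

10, 11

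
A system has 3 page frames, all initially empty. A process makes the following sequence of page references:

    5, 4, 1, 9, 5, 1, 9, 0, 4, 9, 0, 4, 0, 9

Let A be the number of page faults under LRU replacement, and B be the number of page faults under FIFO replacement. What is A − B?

Under LRU: F F F F F . . F F . . . . . → 7 faults.
Under FIFO: F F F F F . . F F F . . . . → 8 faults.
A − B = 7 − 8 = -1.

-1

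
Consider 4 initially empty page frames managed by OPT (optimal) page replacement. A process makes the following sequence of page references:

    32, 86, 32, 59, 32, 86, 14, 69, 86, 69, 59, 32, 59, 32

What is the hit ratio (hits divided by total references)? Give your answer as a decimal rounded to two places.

32 → fault, frames (32)
86 → fault, frames (32 86)
32 → hit
59 → fault, frames (32 86 59)
32 → hit
86 → hit
14 → fault, frames (32 86 59 14)
69 → fault, evict 14, frames (32 86 59 69)
86 → hit
69 → hit
59 → hit
32 → hit
59 → hit
32 → hit
Hits: 9 of 14 references → 9/14 = 0.6429.

0.64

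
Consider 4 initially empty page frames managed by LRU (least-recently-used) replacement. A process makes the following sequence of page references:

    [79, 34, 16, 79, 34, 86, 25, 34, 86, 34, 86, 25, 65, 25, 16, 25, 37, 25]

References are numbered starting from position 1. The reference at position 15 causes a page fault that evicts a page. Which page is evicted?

34

pos 1: 79: fault, frames [79]
pos 2: 34: fault, frames [79, 34]
pos 3: 16: fault, frames [79, 34, 16]
pos 4: 79: hit
pos 5: 34: hit
pos 6: 86: fault, frames [16, 79, 34, 86]
pos 7: 25: fault, evict 16, frames [79, 34, 86, 25]
pos 8: 34: hit
pos 9: 86: hit
pos 10: 34: hit
pos 11: 86: hit
pos 12: 25: hit
pos 13: 65: fault, evict 79, frames [34, 86, 25, 65]
pos 14: 25: hit
pos 15: 16: fault, evict 34, frames [86, 65, 25, 16]
At position 15, page 34 is evicted.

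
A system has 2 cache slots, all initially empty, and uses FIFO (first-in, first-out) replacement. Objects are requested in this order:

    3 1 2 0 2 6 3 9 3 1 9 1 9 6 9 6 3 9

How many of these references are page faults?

11

3: fault, frames {3}
1: fault, frames {3,1}
2: fault, evict 3, frames {1,2}
0: fault, evict 1, frames {2,0}
2: hit
6: fault, evict 2, frames {0,6}
3: fault, evict 0, frames {6,3}
9: fault, evict 6, frames {3,9}
3: hit
1: fault, evict 3, frames {9,1}
9: hit
1: hit
9: hit
6: fault, evict 9, frames {1,6}
9: fault, evict 1, frames {6,9}
6: hit
3: fault, evict 6, frames {9,3}
9: hit
Page faults: 11.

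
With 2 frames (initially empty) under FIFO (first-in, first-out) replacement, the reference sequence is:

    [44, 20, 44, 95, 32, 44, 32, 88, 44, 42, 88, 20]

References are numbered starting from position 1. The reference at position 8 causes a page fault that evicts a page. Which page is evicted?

pos 1: 44 -> fault, frames [44]
pos 2: 20 -> fault, frames [44, 20]
pos 3: 44 -> hit
pos 4: 95 -> fault, evict 44, frames [20, 95]
pos 5: 32 -> fault, evict 20, frames [95, 32]
pos 6: 44 -> fault, evict 95, frames [32, 44]
pos 7: 32 -> hit
pos 8: 88 -> fault, evict 32, frames [44, 88]
At position 8, page 32 is evicted.

32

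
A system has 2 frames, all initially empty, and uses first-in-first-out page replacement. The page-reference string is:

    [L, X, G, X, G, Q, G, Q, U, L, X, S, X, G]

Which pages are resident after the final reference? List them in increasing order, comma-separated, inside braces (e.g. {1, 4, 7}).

{G, S}

L -> fault, frames (L)
X -> fault, frames (L X)
G -> fault, evict L, frames (X G)
X -> hit
G -> hit
Q -> fault, evict X, frames (G Q)
G -> hit
Q -> hit
U -> fault, evict G, frames (Q U)
L -> fault, evict Q, frames (U L)
X -> fault, evict U, frames (L X)
S -> fault, evict L, frames (X S)
X -> hit
G -> fault, evict X, frames (S G)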